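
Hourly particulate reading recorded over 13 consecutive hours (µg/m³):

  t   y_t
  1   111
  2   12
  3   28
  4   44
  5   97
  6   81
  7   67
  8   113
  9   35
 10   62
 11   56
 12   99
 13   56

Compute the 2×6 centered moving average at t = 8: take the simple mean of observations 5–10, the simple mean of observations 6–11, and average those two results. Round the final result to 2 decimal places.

72.42

Sum over 5–10: 97 + 81 + 67 + 113 + 35 + 62 = 455
Sum over 6–11: 81 + 67 + 113 + 35 + 62 + 56 = 414
CMA at t=8 = (455 + 414) / (2·6) = 869 / 12 = 72.42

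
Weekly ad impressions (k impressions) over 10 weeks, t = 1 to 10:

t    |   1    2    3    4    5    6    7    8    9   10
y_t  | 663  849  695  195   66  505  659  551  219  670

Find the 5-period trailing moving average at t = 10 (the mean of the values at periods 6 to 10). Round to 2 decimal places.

520.80

Sum of periods 6–10: 505 + 659 + 551 + 219 + 670 = 2604
Divide by 5: 2604 / 5 = 520.80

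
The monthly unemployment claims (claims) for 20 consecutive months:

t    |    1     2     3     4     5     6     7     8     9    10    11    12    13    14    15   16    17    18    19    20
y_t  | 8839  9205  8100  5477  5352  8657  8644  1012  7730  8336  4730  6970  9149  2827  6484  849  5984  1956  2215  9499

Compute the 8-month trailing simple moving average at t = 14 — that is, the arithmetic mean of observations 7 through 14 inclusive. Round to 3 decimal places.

6174.750

Sum of periods 7–14: 8644 + 1012 + 7730 + 8336 + 4730 + 6970 + 9149 + 2827 = 49398
Divide by 8: 49398 / 8 = 6174.750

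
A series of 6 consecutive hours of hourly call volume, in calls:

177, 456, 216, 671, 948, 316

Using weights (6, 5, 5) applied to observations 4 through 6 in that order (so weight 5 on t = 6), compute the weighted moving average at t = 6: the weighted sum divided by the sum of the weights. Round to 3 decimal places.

Weighted sum: 6·671 + 5·948 + 5·316 = 4026 + 4740 + 1580 = 10346
Weight total: 6 + 5 + 5 = 16
WMA = 10346 / 16 = 646.625

646.625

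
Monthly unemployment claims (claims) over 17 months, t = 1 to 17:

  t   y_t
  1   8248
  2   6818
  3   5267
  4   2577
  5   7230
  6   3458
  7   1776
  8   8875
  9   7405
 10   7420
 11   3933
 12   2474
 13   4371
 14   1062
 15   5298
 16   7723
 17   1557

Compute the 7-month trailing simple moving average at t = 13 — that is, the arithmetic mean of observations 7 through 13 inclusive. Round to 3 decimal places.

Sum of periods 7–13: 1776 + 8875 + 7405 + 7420 + 3933 + 2474 + 4371 = 36254
Divide by 7: 36254 / 7 = 5179.143

5179.143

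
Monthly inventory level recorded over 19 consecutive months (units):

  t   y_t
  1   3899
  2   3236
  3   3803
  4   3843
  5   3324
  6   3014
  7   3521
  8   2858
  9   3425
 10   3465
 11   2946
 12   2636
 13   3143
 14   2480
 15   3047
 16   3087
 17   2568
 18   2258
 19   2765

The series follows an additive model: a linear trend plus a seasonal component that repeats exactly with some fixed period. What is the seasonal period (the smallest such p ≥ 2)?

First differences y_{t+1} − y_t: -663, 567, 40, -519, -310, 507, -663, 567, 40, -519, -310, 507, -663, 567, …
The difference pattern repeats every 6 terms and not for any smaller step, so p = 6.

6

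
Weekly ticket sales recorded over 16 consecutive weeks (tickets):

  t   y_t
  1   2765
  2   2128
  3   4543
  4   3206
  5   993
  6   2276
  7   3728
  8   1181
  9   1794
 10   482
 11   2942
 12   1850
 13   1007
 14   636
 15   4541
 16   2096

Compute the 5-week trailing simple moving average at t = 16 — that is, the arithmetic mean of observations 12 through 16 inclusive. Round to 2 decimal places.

2026.00

Sum of periods 12–16: 1850 + 1007 + 636 + 4541 + 2096 = 10130
Divide by 5: 10130 / 5 = 2026.00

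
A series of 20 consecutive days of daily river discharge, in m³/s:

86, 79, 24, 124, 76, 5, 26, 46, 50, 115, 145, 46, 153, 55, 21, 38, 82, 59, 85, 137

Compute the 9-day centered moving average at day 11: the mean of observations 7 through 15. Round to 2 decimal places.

Sum of periods 7–15: 26 + 46 + 50 + 115 + 145 + 46 + 153 + 55 + 21 = 657
Divide by 9: 657 / 9 = 73.00

73.00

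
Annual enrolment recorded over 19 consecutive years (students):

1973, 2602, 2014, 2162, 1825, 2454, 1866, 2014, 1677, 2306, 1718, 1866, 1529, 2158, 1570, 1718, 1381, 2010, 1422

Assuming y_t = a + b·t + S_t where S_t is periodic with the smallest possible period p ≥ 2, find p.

First differences y_{t+1} − y_t: 629, -588, 148, -337, 629, -588, 148, -337, 629, -588, …
The difference pattern repeats every 4 terms and not for any smaller step, so p = 4.

4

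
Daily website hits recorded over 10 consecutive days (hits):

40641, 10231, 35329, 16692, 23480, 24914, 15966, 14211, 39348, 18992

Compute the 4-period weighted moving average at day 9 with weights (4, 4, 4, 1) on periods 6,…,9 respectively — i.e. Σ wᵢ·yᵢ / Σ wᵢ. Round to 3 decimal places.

Weighted sum: 4·24914 + 4·15966 + 4·14211 + 1·39348 = 99656 + 63864 + 56844 + 39348 = 259712
Weight total: 4 + 4 + 4 + 1 = 13
WMA = 259712 / 13 = 19977.846

19977.846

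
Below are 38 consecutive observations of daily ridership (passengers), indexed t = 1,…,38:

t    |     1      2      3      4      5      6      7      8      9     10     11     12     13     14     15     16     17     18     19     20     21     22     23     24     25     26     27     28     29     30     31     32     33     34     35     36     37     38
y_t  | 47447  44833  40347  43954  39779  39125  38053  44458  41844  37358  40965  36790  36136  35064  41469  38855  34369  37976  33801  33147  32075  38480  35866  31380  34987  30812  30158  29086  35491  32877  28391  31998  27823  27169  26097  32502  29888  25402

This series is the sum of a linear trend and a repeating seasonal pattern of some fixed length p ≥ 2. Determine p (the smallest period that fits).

First differences y_{t+1} − y_t: -2614, -4486, 3607, -4175, -654, -1072, 6405, -2614, -4486, 3607, -4175, -654, -1072, 6405, -2614, -4486, …
The difference pattern repeats every 7 terms and not for any smaller step, so p = 7.

7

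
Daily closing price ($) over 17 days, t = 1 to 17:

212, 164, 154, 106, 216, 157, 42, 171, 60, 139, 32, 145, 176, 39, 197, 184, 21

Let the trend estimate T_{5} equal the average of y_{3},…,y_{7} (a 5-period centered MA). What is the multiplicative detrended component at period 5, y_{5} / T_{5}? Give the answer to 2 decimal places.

Trend T_5 = (154 + 106 + 216 + 157 + 42) / 5 = 675/5 = 135.0000
Ratio to trend: 216 / 135.0000 = 1.60

1.60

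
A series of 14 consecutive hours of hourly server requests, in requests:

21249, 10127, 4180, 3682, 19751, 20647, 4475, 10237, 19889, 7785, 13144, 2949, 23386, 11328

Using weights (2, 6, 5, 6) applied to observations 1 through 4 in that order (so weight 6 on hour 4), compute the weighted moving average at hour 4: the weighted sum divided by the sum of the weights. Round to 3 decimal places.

Weighted sum: 2·21249 + 6·10127 + 5·4180 + 6·3682 = 42498 + 60762 + 20900 + 22092 = 146252
Weight total: 2 + 6 + 5 + 6 = 19
WMA = 146252 / 19 = 7697.474

7697.474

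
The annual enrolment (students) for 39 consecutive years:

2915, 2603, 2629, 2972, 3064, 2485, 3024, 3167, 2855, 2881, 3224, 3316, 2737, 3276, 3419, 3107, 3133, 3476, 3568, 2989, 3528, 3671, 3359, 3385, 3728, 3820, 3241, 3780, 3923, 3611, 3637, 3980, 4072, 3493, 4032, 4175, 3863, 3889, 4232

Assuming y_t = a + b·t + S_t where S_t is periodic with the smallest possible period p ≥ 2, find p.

First differences y_{t+1} − y_t: -312, 26, 343, 92, -579, 539, 143, -312, 26, 343, 92, -579, 539, 143, -312, 26, …
The difference pattern repeats every 7 terms and not for any smaller step, so p = 7.

7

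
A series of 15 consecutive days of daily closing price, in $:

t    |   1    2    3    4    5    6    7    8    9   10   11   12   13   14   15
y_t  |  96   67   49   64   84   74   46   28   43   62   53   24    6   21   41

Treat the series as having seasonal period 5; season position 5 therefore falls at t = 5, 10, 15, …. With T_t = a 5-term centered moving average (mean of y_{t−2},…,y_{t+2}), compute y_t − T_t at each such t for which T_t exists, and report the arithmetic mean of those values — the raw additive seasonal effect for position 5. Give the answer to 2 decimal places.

20.30

Season position 5 occurs at t = 5, 10 (where T_t is defined).
t=5: T_5 = 63.4000; y_5 − T_5 = 84 − 63.4000 = 20.6000
t=10: T_10 = 42.0000; y_10 − T_10 = 62 − 42.0000 = 20.0000
Mean deviation: (20.6000 + 20.0000) / 2 = 20.30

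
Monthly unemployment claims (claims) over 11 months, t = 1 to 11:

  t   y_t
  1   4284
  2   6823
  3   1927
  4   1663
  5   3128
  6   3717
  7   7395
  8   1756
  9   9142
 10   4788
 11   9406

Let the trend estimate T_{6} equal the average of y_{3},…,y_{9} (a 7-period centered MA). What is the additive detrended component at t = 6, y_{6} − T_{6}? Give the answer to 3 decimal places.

-387.000

Trend T_6 = (1927 + 1663 + 3128 + 3717 + 7395 + 1756 + 9142) / 7 = 28728/7 = 4104.00000
Detrended value: 3717 − 4104.00000 = -387.000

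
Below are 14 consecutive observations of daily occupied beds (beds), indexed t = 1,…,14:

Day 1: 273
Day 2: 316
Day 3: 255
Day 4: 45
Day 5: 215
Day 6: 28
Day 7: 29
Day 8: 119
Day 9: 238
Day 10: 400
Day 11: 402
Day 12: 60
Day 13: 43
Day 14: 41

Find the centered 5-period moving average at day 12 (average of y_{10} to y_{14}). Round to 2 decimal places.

Sum of periods 10–14: 400 + 402 + 60 + 43 + 41 = 946
Divide by 5: 946 / 5 = 189.20

189.20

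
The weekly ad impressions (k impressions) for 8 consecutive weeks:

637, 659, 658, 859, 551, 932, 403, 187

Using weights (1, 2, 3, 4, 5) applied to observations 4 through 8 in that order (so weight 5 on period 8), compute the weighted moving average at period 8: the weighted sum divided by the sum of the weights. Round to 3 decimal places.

Weighted sum: 1·859 + 2·551 + 3·932 + 4·403 + 5·187 = 859 + 1102 + 2796 + 1612 + 935 = 7304
Weight total: 1 + 2 + 3 + 4 + 5 = 15
WMA = 7304 / 15 = 486.933

486.933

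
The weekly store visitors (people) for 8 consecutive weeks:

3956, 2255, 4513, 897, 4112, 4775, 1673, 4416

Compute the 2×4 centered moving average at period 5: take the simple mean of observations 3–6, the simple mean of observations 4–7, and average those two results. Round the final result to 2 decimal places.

3219.25

Sum over 3–6: 4513 + 897 + 4112 + 4775 = 14297
Sum over 4–7: 897 + 4112 + 4775 + 1673 = 11457
CMA at t=5 = (14297 + 11457) / (2·4) = 25754 / 8 = 3219.25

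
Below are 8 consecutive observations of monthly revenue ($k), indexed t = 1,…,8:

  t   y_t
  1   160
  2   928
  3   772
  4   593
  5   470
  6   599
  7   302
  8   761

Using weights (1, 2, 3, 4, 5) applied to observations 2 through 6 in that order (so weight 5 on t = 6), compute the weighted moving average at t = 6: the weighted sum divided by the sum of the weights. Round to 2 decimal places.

Weighted sum: 1·928 + 2·772 + 3·593 + 4·470 + 5·599 = 928 + 1544 + 1779 + 1880 + 2995 = 9126
Weight total: 1 + 2 + 3 + 4 + 5 = 15
WMA = 9126 / 15 = 608.40

608.40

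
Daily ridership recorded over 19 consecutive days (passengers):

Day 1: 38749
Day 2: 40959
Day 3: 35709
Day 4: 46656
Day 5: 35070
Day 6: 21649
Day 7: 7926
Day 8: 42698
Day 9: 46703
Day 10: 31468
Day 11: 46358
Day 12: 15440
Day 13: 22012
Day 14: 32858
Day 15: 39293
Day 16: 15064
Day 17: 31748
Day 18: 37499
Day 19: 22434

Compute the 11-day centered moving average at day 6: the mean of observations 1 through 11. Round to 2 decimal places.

35813.18

Sum of periods 1–11: 38749 + 40959 + 35709 + 46656 + 35070 + 21649 + 7926 + 42698 + 46703 + 31468 + 46358 = 393945
Divide by 11: 393945 / 11 = 35813.18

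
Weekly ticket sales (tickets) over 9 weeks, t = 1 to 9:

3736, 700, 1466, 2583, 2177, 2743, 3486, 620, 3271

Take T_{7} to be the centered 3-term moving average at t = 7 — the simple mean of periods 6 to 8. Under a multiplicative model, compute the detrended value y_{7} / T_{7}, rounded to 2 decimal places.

1.53

Trend T_7 = (2743 + 3486 + 620) / 3 = 6849/3 = 2283.0000
Ratio to trend: 3486 / 2283.0000 = 1.53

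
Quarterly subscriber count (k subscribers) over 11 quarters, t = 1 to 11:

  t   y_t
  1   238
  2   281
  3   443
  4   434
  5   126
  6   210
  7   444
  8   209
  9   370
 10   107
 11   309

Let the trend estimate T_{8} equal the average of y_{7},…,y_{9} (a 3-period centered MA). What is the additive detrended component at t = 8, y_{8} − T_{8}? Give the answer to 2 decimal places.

-132.00

Trend T_8 = (444 + 209 + 370) / 3 = 1023/3 = 341.0000
Detrended value: 209 − 341.0000 = -132.00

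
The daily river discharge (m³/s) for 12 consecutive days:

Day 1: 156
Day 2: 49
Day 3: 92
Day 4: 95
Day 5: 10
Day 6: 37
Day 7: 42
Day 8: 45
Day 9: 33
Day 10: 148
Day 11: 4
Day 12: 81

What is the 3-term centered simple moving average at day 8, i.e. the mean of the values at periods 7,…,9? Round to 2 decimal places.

40.00

Sum of periods 7–9: 42 + 45 + 33 = 120
Divide by 3: 120 / 3 = 40.00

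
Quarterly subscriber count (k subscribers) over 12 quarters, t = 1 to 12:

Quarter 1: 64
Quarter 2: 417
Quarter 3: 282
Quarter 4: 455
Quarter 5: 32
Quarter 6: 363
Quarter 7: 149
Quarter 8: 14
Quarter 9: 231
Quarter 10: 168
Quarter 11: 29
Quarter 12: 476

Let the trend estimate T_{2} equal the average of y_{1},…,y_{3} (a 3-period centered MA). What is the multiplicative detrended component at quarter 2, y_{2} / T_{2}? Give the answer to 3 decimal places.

Trend T_2 = (64 + 417 + 282) / 3 = 763/3 = 254.33333
Ratio to trend: 417 / 254.33333 = 1.640

1.640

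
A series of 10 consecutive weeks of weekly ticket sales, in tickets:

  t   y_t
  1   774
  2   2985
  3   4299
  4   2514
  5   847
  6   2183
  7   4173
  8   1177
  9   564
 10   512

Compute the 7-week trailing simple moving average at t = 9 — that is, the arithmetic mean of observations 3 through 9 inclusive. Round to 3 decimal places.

Sum of periods 3–9: 4299 + 2514 + 847 + 2183 + 4173 + 1177 + 564 = 15757
Divide by 7: 15757 / 7 = 2251.000

2251.000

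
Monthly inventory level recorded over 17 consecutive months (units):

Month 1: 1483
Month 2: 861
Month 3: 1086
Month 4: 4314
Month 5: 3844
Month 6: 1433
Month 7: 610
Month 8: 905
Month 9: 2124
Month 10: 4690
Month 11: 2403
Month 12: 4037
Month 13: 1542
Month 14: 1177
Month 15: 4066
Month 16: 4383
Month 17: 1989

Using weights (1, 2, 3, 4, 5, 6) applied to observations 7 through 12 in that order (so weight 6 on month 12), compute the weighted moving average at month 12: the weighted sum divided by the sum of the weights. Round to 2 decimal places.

Weighted sum: 1·610 + 2·905 + 3·2124 + 4·4690 + 5·2403 + 6·4037 = 610 + 1810 + 6372 + 18760 + 12015 + 24222 = 63789
Weight total: 1 + 2 + 3 + 4 + 5 + 6 = 21
WMA = 63789 / 21 = 3037.57

3037.57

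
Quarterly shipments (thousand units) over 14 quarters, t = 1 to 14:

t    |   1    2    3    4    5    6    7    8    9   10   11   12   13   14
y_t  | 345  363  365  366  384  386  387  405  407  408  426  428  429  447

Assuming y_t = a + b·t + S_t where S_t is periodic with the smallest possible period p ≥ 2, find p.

First differences y_{t+1} − y_t: 18, 2, 1, 18, 2, 1, 18, 2, …
The difference pattern repeats every 3 terms and not for any smaller step, so p = 3.

3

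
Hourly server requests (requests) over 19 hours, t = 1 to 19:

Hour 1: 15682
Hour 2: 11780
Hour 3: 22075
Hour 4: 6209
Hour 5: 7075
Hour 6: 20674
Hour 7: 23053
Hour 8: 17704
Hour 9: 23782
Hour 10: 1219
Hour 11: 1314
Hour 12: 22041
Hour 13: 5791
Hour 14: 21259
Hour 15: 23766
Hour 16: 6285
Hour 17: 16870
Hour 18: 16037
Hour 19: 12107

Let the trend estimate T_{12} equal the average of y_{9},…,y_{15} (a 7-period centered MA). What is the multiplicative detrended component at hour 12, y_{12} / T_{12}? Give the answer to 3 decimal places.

Trend T_12 = (23782 + 1219 + 1314 + 22041 + 5791 + 21259 + 23766) / 7 = 99172/7 = 14167.42857
Ratio to trend: 22041 / 14167.42857 = 1.556

1.556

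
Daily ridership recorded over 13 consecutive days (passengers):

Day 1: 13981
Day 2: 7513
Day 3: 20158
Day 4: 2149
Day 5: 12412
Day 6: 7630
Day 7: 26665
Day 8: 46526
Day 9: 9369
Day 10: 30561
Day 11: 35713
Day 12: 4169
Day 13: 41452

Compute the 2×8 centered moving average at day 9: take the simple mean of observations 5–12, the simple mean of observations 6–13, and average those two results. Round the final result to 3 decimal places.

Sum over 5–12: 12412 + 7630 + 26665 + 46526 + 9369 + 30561 + 35713 + 4169 = 173045
Sum over 6–13: 7630 + 26665 + 46526 + 9369 + 30561 + 35713 + 4169 + 41452 = 202085
CMA at t=9 = (173045 + 202085) / (2·8) = 375130 / 16 = 23445.625

23445.625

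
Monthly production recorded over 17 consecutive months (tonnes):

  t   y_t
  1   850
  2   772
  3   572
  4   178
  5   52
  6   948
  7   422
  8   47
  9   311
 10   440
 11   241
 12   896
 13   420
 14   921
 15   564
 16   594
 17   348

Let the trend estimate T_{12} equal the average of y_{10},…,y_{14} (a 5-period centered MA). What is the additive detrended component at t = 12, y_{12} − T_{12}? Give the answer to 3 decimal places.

312.400

Trend T_12 = (440 + 241 + 896 + 420 + 921) / 5 = 2918/5 = 583.60000
Detrended value: 896 − 583.60000 = 312.400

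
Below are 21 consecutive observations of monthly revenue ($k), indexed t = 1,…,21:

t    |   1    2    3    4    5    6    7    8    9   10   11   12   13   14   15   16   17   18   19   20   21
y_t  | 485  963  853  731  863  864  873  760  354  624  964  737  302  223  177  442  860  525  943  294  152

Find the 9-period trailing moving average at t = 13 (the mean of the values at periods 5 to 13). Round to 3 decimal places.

704.556

Sum of periods 5–13: 863 + 864 + 873 + 760 + 354 + 624 + 964 + 737 + 302 = 6341
Divide by 9: 6341 / 9 = 704.556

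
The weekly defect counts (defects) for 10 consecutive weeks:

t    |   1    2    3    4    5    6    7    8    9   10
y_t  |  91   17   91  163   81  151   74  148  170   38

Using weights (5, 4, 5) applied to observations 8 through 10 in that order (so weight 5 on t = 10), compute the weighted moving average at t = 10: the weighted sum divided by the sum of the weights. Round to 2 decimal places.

115.00

Weighted sum: 5·148 + 4·170 + 5·38 = 740 + 680 + 190 = 1610
Weight total: 5 + 4 + 5 = 14
WMA = 1610 / 14 = 115.00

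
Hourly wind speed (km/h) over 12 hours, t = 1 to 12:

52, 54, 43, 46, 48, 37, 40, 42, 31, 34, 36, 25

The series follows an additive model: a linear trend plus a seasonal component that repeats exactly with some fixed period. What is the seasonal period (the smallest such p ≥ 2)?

3

First differences y_{t+1} − y_t: 2, -11, 3, 2, -11, 3, 2, -11, …
The difference pattern repeats every 3 terms and not for any smaller step, so p = 3.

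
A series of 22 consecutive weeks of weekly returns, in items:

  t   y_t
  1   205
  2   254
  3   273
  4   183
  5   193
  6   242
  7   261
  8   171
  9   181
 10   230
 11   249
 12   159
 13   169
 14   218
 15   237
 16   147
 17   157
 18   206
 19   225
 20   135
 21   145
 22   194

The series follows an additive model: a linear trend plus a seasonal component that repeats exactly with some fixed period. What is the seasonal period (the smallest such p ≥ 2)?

4

First differences y_{t+1} − y_t: 49, 19, -90, 10, 49, 19, -90, 10, 49, 19, …
The difference pattern repeats every 4 terms and not for any smaller step, so p = 4.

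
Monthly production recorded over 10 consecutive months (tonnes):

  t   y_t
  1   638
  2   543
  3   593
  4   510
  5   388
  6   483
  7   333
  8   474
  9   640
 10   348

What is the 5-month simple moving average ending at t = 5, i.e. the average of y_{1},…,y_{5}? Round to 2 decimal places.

534.40

Sum of periods 1–5: 638 + 543 + 593 + 510 + 388 = 2672
Divide by 5: 2672 / 5 = 534.40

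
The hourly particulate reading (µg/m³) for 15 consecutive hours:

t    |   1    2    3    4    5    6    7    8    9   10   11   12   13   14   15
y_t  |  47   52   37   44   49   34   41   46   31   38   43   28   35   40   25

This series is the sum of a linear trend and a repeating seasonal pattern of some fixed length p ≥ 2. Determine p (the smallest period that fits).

First differences y_{t+1} − y_t: 5, -15, 7, 5, -15, 7, 5, -15, …
The difference pattern repeats every 3 terms and not for any smaller step, so p = 3.

3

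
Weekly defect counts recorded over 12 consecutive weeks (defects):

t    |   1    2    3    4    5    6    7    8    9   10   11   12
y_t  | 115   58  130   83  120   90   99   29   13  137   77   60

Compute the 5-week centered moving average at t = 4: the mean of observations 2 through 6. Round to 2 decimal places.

96.20

Sum of periods 2–6: 58 + 130 + 83 + 120 + 90 = 481
Divide by 5: 481 / 5 = 96.20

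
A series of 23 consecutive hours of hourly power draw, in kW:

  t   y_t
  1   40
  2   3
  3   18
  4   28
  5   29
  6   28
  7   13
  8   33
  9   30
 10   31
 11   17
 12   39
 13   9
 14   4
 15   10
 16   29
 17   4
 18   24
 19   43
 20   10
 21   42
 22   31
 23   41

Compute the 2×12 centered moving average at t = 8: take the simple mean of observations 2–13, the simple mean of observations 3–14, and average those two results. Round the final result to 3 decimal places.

Sum over 2–13: 3 + 18 + 28 + 29 + 28 + 13 + 33 + 30 + 31 + 17 + 39 + 9 = 278
Sum over 3–14: 18 + 28 + 29 + 28 + 13 + 33 + 30 + 31 + 17 + 39 + 9 + 4 = 279
CMA at t=8 = (278 + 279) / (2·12) = 557 / 24 = 23.208

23.208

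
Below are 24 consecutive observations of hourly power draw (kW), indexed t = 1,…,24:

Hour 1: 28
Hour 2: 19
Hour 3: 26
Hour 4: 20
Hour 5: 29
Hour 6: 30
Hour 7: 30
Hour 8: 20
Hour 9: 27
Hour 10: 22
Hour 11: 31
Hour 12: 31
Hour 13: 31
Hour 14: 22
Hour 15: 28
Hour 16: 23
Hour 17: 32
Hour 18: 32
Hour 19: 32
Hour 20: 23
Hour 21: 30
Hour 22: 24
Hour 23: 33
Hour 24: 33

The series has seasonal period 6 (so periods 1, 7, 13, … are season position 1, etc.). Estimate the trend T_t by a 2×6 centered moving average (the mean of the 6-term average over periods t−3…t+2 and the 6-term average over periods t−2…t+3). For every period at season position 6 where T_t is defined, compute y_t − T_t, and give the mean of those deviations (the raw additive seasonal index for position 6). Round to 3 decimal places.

3.722

Season position 6 occurs at t = 6, 12, 18 (where T_t is defined).
t=6: T_6 = 25.91667; y_6 − T_6 = 30 − 25.91667 = 4.08333
t=12: T_12 = 27.41667; y_12 − T_12 = 31 − 27.41667 = 3.58333
t=18: T_18 = 28.50000; y_18 − T_18 = 32 − 28.50000 = 3.50000
Mean deviation: (4.08333 + 3.58333 + 3.50000) / 3 = 3.722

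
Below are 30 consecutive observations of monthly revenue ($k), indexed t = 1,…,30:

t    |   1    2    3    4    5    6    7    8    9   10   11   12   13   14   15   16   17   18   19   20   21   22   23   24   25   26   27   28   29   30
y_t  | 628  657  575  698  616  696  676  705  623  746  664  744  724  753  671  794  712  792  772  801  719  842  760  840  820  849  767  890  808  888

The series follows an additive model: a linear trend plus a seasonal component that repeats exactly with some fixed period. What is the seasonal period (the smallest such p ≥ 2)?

First differences y_{t+1} − y_t: 29, -82, 123, -82, 80, -20, 29, -82, 123, -82, 80, -20, 29, -82, …
The difference pattern repeats every 6 terms and not for any smaller step, so p = 6.

6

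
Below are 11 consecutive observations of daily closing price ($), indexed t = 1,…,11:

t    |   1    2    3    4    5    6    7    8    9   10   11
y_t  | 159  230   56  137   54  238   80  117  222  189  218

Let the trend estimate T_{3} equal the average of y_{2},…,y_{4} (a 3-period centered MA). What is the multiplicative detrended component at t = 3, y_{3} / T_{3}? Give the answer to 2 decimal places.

0.40

Trend T_3 = (230 + 56 + 137) / 3 = 423/3 = 141.0000
Ratio to trend: 56 / 141.0000 = 0.40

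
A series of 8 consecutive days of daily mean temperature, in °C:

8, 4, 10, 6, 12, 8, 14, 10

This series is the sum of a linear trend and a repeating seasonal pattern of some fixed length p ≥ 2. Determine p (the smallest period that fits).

2

First differences y_{t+1} − y_t: -4, 6, -4, 6, -4, 6, …
The difference pattern repeats every 2 terms and not for any smaller step, so p = 2.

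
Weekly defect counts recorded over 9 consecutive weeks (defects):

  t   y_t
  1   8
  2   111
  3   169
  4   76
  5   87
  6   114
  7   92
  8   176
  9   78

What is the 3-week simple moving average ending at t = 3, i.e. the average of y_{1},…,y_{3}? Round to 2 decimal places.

Sum of periods 1–3: 8 + 111 + 169 = 288
Divide by 3: 288 / 3 = 96.00

96.00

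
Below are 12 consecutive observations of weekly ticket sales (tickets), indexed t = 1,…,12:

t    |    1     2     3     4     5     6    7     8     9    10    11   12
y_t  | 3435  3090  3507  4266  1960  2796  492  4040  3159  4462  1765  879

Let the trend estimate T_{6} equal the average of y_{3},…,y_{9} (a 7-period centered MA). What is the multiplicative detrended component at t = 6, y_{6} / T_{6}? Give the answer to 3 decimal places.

Trend T_6 = (3507 + 4266 + 1960 + 2796 + 492 + 4040 + 3159) / 7 = 20220/7 = 2888.57143
Ratio to trend: 2796 / 2888.57143 = 0.968

0.968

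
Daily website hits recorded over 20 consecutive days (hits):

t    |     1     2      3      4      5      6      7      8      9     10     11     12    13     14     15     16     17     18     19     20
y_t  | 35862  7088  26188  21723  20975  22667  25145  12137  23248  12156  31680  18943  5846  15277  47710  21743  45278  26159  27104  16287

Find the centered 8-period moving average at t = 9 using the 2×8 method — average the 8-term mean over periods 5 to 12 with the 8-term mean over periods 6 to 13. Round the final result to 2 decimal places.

Sum over 5–12: 20975 + 22667 + 25145 + 12137 + 23248 + 12156 + 31680 + 18943 = 166951
Sum over 6–13: 22667 + 25145 + 12137 + 23248 + 12156 + 31680 + 18943 + 5846 = 151822
CMA at t=9 = (166951 + 151822) / (2·8) = 318773 / 16 = 19923.31

19923.31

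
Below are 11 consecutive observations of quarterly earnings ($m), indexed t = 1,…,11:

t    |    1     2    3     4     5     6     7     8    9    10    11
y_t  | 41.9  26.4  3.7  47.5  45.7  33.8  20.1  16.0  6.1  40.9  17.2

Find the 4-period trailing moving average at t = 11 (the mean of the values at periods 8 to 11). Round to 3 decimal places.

Sum of periods 8–11: 16.0 + 6.1 + 40.9 + 17.2 = 80.2
Divide by 4: 80.2 / 4 = 20.050

20.050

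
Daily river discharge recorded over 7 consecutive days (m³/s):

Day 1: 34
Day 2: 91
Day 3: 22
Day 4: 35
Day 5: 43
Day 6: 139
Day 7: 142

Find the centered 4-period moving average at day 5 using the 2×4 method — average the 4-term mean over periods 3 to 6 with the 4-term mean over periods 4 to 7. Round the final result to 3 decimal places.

Sum over 3–6: 22 + 35 + 43 + 139 = 239
Sum over 4–7: 35 + 43 + 139 + 142 = 359
CMA at t=5 = (239 + 359) / (2·4) = 598 / 8 = 74.750

74.750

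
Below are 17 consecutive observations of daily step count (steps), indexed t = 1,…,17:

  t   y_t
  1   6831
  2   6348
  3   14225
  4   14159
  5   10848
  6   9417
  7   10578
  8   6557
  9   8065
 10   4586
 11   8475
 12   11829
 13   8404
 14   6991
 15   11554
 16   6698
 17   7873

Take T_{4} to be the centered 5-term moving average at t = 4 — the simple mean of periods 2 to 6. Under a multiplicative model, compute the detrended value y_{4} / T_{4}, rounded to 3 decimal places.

1.287

Trend T_4 = (6348 + 14225 + 14159 + 10848 + 9417) / 5 = 54997/5 = 10999.40000
Ratio to trend: 14159 / 10999.40000 = 1.287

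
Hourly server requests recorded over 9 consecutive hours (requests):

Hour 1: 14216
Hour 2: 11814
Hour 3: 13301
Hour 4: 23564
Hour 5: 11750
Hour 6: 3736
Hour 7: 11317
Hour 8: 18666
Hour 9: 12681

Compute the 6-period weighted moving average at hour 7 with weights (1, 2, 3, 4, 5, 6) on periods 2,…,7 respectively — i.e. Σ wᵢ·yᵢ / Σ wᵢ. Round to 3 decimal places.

Weighted sum: 1·11814 + 2·13301 + 3·23564 + 4·11750 + 5·3736 + 6·11317 = 11814 + 26602 + 70692 + 47000 + 18680 + 67902 = 242690
Weight total: 1 + 2 + 3 + 4 + 5 + 6 = 21
WMA = 242690 / 21 = 11556.667

11556.667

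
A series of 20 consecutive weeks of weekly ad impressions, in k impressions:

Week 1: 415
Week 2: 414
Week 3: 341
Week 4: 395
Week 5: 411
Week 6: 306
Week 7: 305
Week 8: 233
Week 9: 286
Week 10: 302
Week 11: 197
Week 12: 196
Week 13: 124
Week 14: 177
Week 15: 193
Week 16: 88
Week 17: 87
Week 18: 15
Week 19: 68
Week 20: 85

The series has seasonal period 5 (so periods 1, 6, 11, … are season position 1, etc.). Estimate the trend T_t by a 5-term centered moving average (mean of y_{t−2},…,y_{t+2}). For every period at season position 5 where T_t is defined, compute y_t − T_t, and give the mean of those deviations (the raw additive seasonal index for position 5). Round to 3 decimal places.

59.267

Season position 5 occurs at t = 5, 10, 15 (where T_t is defined).
t=5: T_5 = 351.60000; y_5 − T_5 = 411 − 351.60000 = 59.40000
t=10: T_10 = 242.80000; y_10 − T_10 = 302 − 242.80000 = 59.20000
t=15: T_15 = 133.80000; y_15 − T_15 = 193 − 133.80000 = 59.20000
Mean deviation: (59.40000 + 59.20000 + 59.20000) / 3 = 59.267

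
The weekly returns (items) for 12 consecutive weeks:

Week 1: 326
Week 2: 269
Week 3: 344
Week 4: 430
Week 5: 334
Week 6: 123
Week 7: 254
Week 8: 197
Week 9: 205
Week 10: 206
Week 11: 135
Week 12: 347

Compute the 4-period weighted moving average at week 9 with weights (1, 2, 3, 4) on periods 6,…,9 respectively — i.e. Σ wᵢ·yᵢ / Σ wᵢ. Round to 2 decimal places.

204.20

Weighted sum: 1·123 + 2·254 + 3·197 + 4·205 = 123 + 508 + 591 + 820 = 2042
Weight total: 1 + 2 + 3 + 4 = 10
WMA = 2042 / 10 = 204.20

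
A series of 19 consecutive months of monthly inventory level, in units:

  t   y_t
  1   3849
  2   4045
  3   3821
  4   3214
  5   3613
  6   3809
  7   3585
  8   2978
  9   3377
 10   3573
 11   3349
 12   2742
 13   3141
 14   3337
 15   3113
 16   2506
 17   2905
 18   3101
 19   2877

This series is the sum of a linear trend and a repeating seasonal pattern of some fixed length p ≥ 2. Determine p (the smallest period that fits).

4

First differences y_{t+1} − y_t: 196, -224, -607, 399, 196, -224, -607, 399, 196, -224, …
The difference pattern repeats every 4 terms and not for any smaller step, so p = 4.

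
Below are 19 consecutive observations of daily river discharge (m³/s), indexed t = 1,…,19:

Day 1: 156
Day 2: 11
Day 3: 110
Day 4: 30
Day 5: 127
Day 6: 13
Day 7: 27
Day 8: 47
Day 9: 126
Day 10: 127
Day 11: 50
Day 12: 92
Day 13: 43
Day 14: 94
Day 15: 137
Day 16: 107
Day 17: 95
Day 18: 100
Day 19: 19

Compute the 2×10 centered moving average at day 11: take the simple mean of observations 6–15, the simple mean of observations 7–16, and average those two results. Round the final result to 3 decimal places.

80.300

Sum over 6–15: 13 + 27 + 47 + 126 + 127 + 50 + 92 + 43 + 94 + 137 = 756
Sum over 7–16: 27 + 47 + 126 + 127 + 50 + 92 + 43 + 94 + 137 + 107 = 850
CMA at t=11 = (756 + 850) / (2·10) = 1606 / 20 = 80.300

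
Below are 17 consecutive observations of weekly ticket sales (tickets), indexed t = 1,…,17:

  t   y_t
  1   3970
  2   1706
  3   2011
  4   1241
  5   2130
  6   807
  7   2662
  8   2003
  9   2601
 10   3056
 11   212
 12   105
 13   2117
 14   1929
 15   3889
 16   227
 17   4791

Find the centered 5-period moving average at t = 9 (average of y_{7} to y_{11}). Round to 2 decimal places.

2106.80

Sum of periods 7–11: 2662 + 2003 + 2601 + 3056 + 212 = 10534
Divide by 5: 10534 / 5 = 2106.80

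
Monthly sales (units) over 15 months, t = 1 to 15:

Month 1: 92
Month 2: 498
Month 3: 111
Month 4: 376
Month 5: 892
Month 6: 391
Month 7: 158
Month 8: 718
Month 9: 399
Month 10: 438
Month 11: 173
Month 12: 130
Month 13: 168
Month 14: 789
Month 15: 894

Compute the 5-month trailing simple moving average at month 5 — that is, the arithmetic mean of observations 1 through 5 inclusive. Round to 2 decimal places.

393.80

Sum of periods 1–5: 92 + 498 + 111 + 376 + 892 = 1969
Divide by 5: 1969 / 5 = 393.80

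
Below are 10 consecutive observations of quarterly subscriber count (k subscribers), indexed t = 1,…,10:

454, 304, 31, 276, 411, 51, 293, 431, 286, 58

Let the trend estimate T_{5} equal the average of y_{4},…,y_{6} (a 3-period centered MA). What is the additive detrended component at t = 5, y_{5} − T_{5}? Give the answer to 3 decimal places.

Trend T_5 = (276 + 411 + 51) / 3 = 738/3 = 246.00000
Detrended value: 411 − 246.00000 = 165.000

165.000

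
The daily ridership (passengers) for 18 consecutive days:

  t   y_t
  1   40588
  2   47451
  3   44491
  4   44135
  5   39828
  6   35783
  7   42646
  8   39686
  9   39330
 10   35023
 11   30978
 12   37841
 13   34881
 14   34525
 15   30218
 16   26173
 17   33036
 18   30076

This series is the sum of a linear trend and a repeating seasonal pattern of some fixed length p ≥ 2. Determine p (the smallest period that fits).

First differences y_{t+1} − y_t: 6863, -2960, -356, -4307, -4045, 6863, -2960, -356, -4307, -4045, 6863, -2960, …
The difference pattern repeats every 5 terms and not for any smaller step, so p = 5.

5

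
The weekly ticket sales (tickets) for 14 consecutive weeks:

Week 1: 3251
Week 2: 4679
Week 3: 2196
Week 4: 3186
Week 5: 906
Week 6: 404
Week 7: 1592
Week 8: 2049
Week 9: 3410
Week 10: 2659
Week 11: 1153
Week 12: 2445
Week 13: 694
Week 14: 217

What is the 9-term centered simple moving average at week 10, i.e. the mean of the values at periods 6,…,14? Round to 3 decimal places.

Sum of periods 6–14: 404 + 1592 + 2049 + 3410 + 2659 + 1153 + 2445 + 694 + 217 = 14623
Divide by 9: 14623 / 9 = 1624.778

1624.778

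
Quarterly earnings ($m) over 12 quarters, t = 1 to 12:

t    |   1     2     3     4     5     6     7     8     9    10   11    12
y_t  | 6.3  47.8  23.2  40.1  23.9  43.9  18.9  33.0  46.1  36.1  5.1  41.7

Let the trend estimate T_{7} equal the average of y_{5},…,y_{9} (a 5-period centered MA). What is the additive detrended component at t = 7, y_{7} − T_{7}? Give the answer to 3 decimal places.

-14.260

Trend T_7 = (23.9 + 43.9 + 18.9 + 33.0 + 46.1) / 5 = 165.8/5 = 33.16000
Detrended value: 18.9 − 33.16000 = -14.260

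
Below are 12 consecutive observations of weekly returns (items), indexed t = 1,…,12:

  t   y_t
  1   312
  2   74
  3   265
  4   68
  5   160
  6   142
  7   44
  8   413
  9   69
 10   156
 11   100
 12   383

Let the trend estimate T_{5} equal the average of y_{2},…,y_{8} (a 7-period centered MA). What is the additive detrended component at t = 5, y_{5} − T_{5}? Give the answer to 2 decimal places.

-6.57

Trend T_5 = (74 + 265 + 68 + 160 + 142 + 44 + 413) / 7 = 1166/7 = 166.5714
Detrended value: 160 − 166.5714 = -6.57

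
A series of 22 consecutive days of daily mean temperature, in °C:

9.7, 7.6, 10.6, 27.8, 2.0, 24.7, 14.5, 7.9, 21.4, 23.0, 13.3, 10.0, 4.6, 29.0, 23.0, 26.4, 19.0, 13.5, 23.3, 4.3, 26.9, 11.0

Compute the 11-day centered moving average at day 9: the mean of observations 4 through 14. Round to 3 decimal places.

16.200

Sum of periods 4–14: 27.8 + 2.0 + 24.7 + 14.5 + 7.9 + 21.4 + 23.0 + 13.3 + 10.0 + 4.6 + 29.0 = 178.2
Divide by 11: 178.2 / 11 = 16.200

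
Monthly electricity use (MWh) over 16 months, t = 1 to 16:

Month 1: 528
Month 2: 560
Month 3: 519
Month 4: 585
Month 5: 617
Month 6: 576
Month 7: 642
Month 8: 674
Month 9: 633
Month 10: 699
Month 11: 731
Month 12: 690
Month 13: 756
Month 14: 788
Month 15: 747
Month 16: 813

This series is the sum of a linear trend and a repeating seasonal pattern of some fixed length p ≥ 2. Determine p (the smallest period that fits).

First differences y_{t+1} − y_t: 32, -41, 66, 32, -41, 66, 32, -41, …
The difference pattern repeats every 3 terms and not for any smaller step, so p = 3.

3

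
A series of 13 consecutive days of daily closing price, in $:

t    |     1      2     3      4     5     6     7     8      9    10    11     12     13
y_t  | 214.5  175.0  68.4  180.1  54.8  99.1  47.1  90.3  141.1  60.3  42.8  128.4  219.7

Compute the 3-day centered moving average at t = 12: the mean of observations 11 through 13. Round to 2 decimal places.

Sum of periods 11–13: 42.8 + 128.4 + 219.7 = 390.9
Divide by 3: 390.9 / 3 = 130.30

130.30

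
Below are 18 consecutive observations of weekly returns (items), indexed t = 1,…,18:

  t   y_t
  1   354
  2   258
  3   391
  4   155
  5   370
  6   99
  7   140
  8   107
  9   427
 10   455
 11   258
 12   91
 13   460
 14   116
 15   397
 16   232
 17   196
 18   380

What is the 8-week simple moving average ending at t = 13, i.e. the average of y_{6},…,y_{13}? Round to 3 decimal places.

Sum of periods 6–13: 99 + 140 + 107 + 427 + 455 + 258 + 91 + 460 = 2037
Divide by 8: 2037 / 8 = 254.625

254.625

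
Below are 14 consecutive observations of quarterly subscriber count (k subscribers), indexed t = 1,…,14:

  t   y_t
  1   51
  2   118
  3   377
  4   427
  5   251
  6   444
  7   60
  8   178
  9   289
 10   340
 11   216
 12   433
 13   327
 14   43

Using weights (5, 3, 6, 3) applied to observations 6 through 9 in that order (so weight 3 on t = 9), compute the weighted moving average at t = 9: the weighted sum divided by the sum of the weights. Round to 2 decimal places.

Weighted sum: 5·444 + 3·60 + 6·178 + 3·289 = 2220 + 180 + 1068 + 867 = 4335
Weight total: 5 + 3 + 6 + 3 = 17
WMA = 4335 / 17 = 255.00

255.00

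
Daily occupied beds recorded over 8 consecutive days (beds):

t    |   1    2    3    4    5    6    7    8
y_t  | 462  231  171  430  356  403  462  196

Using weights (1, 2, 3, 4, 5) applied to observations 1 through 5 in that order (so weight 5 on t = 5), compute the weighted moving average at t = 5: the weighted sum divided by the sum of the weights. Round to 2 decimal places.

329.13

Weighted sum: 1·462 + 2·231 + 3·171 + 4·430 + 5·356 = 462 + 462 + 513 + 1720 + 1780 = 4937
Weight total: 1 + 2 + 3 + 4 + 5 = 15
WMA = 4937 / 15 = 329.13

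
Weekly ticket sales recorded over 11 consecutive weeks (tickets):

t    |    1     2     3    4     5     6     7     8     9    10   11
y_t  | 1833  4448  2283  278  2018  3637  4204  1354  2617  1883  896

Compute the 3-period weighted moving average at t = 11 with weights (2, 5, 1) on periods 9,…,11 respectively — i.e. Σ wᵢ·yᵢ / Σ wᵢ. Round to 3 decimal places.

Weighted sum: 2·2617 + 5·1883 + 1·896 = 5234 + 9415 + 896 = 15545
Weight total: 2 + 5 + 1 = 8
WMA = 15545 / 8 = 1943.125

1943.125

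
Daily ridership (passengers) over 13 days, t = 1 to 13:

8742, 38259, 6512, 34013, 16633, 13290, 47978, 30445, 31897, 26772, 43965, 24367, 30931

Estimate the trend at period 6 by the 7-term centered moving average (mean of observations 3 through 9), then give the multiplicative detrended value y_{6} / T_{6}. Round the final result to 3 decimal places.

Trend T_6 = (6512 + 34013 + 16633 + 13290 + 47978 + 30445 + 31897) / 7 = 180768/7 = 25824.00000
Ratio to trend: 13290 / 25824.00000 = 0.515

0.515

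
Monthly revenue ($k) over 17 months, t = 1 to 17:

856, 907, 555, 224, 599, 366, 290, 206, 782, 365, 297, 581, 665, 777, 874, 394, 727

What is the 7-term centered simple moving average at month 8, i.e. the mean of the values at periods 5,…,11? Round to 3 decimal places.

Sum of periods 5–11: 599 + 366 + 290 + 206 + 782 + 365 + 297 = 2905
Divide by 7: 2905 / 7 = 415.000

415.000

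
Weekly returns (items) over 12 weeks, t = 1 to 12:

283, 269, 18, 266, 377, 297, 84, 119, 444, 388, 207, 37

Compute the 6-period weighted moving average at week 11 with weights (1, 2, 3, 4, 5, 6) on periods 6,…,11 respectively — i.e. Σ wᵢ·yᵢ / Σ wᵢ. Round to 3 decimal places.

275.238

Weighted sum: 1·297 + 2·84 + 3·119 + 4·444 + 5·388 + 6·207 = 297 + 168 + 357 + 1776 + 1940 + 1242 = 5780
Weight total: 1 + 2 + 3 + 4 + 5 + 6 = 21
WMA = 5780 / 21 = 275.238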